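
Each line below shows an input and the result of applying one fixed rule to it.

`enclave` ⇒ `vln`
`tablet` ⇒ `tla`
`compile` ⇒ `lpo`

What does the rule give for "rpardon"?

Each output is the input with this applied: keep every other character starting from the second (positions 2nd, 4th, 6th, ...), then reverse the string.
On "rpardon" that produces "orp".

orp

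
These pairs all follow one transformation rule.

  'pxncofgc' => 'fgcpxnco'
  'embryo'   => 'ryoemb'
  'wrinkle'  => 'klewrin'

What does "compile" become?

Each output is the input with this applied: move the last 3 characters to the front (rotate right by 3).
Applying that to "compile" gives "ilecomp".

ilecomp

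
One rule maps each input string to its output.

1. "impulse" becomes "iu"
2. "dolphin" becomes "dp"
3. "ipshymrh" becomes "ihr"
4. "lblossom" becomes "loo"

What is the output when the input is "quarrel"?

qr

Each output is the input with this applied: move the last character to the front, then keep one character in every 3, starting at position 2 (positions 2nd, 5th, 8th, ...).
Working it through for "quarrel": intermediate "lquarre", final "qr".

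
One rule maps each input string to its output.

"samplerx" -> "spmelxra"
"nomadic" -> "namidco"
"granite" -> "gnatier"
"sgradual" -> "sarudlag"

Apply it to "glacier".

What's happening: swap each adjacent pair of characters (1↔2, 3↔4, ...), then move the first character to the end.
On "glacier": the first step gives "lgcaeir", and the second then gives "gcaeirl".

gcaeirl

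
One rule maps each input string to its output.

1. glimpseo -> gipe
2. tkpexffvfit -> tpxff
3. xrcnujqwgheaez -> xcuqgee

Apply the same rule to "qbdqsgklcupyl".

Rule — delete the last character, then keep every other character starting from the first (positions 1st, 3rd, 5th, ...).
Applying both steps to "qbdqsgklcupyl": "qbdqsgklcupy", then "qdskcp".

qdskcp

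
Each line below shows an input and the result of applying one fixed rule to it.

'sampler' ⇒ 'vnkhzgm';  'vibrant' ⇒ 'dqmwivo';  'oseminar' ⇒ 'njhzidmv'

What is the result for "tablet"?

vogwoz

Looking at the pairs, the operation is to shift every letter 5 places backward in the alphabet (wrapping around), then swap each adjacent pair of characters (1↔2, 3↔4, ...).
Applying that to "tablet" gives "vogwoz".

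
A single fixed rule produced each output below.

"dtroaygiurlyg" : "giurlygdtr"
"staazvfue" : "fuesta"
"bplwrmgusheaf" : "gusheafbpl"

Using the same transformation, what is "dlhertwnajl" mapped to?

In each case the input is transformed by: move the first 3 characters to the end (rotate left by 3), then delete the first 3 characters.
"dlhertwnajl" → "ertwnajldlh" → "wnajldlh".
(Check on "dtroaygiurlyg": → "oaygiurlygdtr" → "giurlygdtr" ✓)

wnajldlh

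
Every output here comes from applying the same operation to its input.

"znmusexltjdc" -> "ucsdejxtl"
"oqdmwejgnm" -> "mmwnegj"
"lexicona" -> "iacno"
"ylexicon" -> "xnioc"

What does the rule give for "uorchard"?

cdhra

Rule — delete the first 3 characters, then take characters alternately from the front and the back (1st, last, 2nd, 2nd-last, ...).
Applying both steps to "uorchard": "chard", then "cdhra".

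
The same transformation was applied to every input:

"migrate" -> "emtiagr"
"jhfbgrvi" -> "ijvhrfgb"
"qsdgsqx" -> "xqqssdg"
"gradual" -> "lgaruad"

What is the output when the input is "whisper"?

rwehpis

Looking at the pairs, the operation is to take characters alternately from the front and the back (1st, last, 2nd, 2nd-last, ...), then swap each adjacent pair of characters (1↔2, 3↔4, ...).
For "whisper", step one produces "wrheips"; step two turns that into "rwehpis".
(Check on "qsdgsqx": → "qxsqdsg" → "xqqssdg" ✓)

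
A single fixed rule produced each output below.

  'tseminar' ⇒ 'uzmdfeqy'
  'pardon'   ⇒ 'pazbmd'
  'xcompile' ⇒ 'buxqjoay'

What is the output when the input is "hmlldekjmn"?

qwvyztyxxp

The transformation: swap the front and back halves of the string, then shift every letter 12 places forward in the alphabet (wrapping around).
For "hmlldekjmn", step one produces "ekjmnhmlld"; step two turns that into "qwvyztyxxp".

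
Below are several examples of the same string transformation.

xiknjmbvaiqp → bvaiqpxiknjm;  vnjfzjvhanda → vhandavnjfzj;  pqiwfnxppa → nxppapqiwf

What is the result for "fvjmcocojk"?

ocojkfvjmc

Rule — swap the front and back halves of the string.
"fvjmcocojk" → "ocojkfvjmc".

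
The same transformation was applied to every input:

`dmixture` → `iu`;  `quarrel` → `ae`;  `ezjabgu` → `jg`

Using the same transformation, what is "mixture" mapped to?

Looking at the pairs, the operation is to keep one character in every 3, starting at position 3 (positions 3rd, 6th, 9th, ...).
Doing the same to "mixture": "xr".

xr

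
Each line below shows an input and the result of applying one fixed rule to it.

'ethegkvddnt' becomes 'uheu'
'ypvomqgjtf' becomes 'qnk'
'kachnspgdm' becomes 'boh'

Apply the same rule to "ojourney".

Looking at the pairs, the operation is to shift every letter 1 place forward in the alphabet (wrapping around), then keep one character in every 3, starting at position 2 (positions 2nd, 5th, 8th, ...).
For "ojourney" the result is "ksz".

ksz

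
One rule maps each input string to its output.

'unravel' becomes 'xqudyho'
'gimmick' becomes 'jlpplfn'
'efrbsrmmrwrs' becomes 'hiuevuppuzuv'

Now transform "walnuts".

zdoqxwv

Each output is the input with this applied: shift every letter 3 places forward in the alphabet (wrapping around).
Applying that to "walnuts" gives "zdoqxwv".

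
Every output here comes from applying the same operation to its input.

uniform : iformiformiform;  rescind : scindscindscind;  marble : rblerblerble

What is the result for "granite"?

aniteaniteanite

The pattern: delete the first 2 characters, then write the whole string 3 times in a row.
For "granite", step one produces "anite"; step two turns that into "aniteaniteanite".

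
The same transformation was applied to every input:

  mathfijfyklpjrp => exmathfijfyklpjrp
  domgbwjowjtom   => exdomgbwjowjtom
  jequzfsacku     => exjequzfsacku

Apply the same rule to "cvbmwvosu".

excvbmwvosu

What's happening: prepend "ex".
For "cvbmwvosu" the result is "excvbmwvosu".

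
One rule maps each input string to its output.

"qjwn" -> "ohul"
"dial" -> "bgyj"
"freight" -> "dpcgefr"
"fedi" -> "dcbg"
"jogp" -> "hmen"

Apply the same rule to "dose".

bmqc

Rule — shift every letter 2 places backward in the alphabet (wrapping around).
For "dose" the result is "bmqc".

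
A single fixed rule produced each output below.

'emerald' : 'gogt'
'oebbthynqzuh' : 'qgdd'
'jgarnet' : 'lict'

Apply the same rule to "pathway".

Each output is the input with this applied: shift every letter 2 places forward in the alphabet (wrapping around), then keep only the first 4 characters.
Applying both steps to "pathway": "rcvjyca", then "rcvj".

rcvj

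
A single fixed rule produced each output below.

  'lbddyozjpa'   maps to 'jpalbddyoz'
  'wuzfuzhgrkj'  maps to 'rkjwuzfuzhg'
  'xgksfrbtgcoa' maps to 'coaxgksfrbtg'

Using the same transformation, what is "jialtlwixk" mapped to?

Each output is the input with this applied: move the last 3 characters to the front (rotate right by 3).
For "jialtlwixk" the result is "ixkjialtlw".

ixkjialtlw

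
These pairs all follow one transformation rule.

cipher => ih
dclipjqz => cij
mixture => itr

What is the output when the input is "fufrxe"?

The rule is to delete the last character, then keep every other character starting from the second (positions 2nd, 4th, 6th, ...).
Starting from "fufrxe": after the first operation, "fufrx"; after the second, "ur".
(Check on "cipher": → "ciphe" → "ih" ✓)

ur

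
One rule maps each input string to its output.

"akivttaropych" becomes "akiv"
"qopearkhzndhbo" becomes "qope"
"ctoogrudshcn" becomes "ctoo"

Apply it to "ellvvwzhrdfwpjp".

Rule — keep only the first 4 characters.
On "ellvvwzhrdfwpjp" that produces "ellv".

ellv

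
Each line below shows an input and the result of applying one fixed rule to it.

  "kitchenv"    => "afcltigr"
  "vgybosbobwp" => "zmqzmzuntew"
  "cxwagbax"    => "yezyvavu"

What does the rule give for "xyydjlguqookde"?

Looking at the pairs, the operation is to move the first 3 characters to the end (rotate left by 3), then shift every letter 2 places backward in the alphabet (wrapping around).
For "xyydjlguqookde" the result is "bhjesommibcvww".

bhjesommibcvww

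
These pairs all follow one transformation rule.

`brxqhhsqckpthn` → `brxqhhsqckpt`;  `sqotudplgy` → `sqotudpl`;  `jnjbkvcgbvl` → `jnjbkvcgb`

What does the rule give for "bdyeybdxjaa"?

What's happening: delete the last 2 characters.
On "bdyeybdxjaa" that produces "bdyeybdxj".

bdyeybdxj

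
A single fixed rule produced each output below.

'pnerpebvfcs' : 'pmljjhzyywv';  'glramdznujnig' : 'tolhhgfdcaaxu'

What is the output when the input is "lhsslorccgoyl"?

The transformation: sort the characters into reverse alphabetical order, then shift every letter 6 places backward in the alphabet (wrapping around).
Starting from "lhsslorccgoyl": after the first operation, "yssroolllhgcc"; after the second, "smmliifffbaww".

smmliifffbaww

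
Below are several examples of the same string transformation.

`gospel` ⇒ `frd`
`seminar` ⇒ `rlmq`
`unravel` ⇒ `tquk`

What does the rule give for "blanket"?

The transformation: shift every letter 1 place backward in the alphabet (wrapping around), then keep every other character starting from the first (positions 1st, 3rd, 5th, ...).
Starting from "blanket": after the first operation, "akzmjds"; after the second, "azjs".

azjs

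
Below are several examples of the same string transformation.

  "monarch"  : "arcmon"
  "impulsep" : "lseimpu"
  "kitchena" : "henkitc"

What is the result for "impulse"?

The transformation: delete the last character, then move the last 3 characters to the front (rotate right by 3).
Starting from "impulse": after the first operation, "impuls"; after the second, "ulsimp".

ulsimp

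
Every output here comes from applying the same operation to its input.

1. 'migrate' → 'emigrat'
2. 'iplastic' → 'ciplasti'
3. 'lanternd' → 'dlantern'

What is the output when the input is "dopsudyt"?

tdopsudy

Looking at the pairs, the operation is to move the last character to the front.
"dopsudyt" → "tdopsudy".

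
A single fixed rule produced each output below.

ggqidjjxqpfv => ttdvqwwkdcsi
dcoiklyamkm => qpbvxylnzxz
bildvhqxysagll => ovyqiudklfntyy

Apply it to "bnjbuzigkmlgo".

Each output is the input with this applied: shift every letter 13 places forward in the alphabet (wrapping around) — i.e. ROT13.
Doing the same to "bnjbuzigkmlgo": "oawohmvtxzytb".

oawohmvtxzytb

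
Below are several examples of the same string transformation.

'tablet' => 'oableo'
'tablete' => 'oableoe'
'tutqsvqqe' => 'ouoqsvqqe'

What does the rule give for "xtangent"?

Looking at the pairs, the operation is to replace every "t" with "o".
On "xtangent" that produces "xoangeno".

xoangeno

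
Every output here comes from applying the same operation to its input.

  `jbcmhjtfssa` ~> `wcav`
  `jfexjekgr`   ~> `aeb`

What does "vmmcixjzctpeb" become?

Each output is the input with this applied: keep one character in every 3, starting at position 2 (positions 2nd, 5th, 8th, ...), then shift every letter 5 places backward in the alphabet (wrapping around).
Working it through for "vmmcixjzctpeb": intermediate "mizp", final "hduk".

hduk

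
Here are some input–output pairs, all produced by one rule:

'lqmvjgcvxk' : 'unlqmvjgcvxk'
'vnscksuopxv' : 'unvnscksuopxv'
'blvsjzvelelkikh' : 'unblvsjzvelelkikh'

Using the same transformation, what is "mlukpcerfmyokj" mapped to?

In each case the input is transformed by: prepend "un".
So "mlukpcerfmyokj" becomes "unmlukpcerfmyokj".

unmlukpcerfmyokj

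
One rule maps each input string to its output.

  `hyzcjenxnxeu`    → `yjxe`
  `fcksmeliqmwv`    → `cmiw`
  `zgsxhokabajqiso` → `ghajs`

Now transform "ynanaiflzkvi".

nalv

The transformation: keep one character in every 3, starting at position 2 (positions 2nd, 5th, 8th, ...).
For "ynanaiflzkvi" the result is "nalv".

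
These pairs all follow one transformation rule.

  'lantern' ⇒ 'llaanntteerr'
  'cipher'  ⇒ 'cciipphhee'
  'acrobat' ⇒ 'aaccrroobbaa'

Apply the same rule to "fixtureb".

ffiixxttuurree

The rule is to delete the last character, then double every character.
"fixtureb" → "fixture" → "ffiixxttuurree".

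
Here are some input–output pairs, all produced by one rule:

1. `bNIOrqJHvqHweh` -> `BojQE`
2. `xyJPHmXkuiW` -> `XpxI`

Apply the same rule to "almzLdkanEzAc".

Looking at the pairs, the operation is to keep one character in every 3, starting at position 1 (positions 1st, 4th, 7th, ...), then flip the case of every letter.
For "almzLdkanEzAc", step one produces "azkEc"; step two turns that into "AZKeC".

AZKeC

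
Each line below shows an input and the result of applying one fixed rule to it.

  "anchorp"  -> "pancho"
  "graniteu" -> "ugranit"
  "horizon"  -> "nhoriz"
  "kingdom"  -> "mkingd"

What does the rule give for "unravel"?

What's happening: move the last character to the front, then delete the last character.
"unravel" → "lunrav".

lunrav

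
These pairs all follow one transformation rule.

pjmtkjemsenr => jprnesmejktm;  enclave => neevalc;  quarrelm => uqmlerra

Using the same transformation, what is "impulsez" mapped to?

In each case the input is transformed by: reverse the string, then move the last 2 characters to the front (rotate right by 2).
Applying that to "impulsez" gives "mizeslup".
(Check on "pjmtkjemsenr": → "rnesmejktmjp" → "jprnesmejktm" ✓)

mizeslup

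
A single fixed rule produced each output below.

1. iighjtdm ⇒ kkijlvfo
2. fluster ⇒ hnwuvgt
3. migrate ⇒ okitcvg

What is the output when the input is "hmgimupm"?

joikowro

The transformation: shift every letter 2 places forward in the alphabet (wrapping around).
"hmgimupm" → "joikowro".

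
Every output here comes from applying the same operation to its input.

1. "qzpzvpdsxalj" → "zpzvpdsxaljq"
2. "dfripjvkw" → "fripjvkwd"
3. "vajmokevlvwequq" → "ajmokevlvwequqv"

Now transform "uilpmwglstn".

ilpmwglstnu

The pattern: move the first character to the end.
For "uilpmwglstn" the result is "ilpmwglstnu".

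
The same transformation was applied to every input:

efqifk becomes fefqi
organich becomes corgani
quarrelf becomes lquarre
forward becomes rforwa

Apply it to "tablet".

etabl

Rule — delete the last character, then move the last character to the front.
"tablet" → "table" → "etabl".
(Check on "quarrelf": → "quarrel" → "lquarre" ✓)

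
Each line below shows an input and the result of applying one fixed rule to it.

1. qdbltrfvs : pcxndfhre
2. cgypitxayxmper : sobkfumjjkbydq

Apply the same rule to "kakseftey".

mwewrqqfk

The transformation: swap each adjacent pair of characters (1↔2, 3↔4, ...), then shift every letter 12 places forward in the alphabet (wrapping around).
Starting from "kakseftey": after the first operation, "akskfeety"; after the second, "mwewrqqfk".
(Check on "cgypitxayxmper": → "gcpytiaxxypmre" → "sobkfumjjkbydq" ✓)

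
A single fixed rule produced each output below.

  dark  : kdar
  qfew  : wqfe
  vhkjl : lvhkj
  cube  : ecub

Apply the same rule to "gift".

Each output is the input with this applied: move the last character to the front.
So "gift" becomes "tgif".

tgif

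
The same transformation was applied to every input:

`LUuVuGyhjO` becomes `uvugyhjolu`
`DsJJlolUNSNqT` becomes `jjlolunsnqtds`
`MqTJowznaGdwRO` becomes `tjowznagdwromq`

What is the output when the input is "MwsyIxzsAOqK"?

syixzsaoqkmw

The pattern: move the first 2 characters to the end (rotate left by 2), then convert every letter to lowercase.
Applying both steps to "MwsyIxzsAOqK": "syIxzsAOqKMw", then "syixzsaoqkmw".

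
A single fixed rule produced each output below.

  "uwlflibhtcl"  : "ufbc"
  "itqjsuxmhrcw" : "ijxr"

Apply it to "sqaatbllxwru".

In each case the input is transformed by: keep one character in every 3, starting at position 1 (positions 1st, 4th, 7th, ...).
Doing the same to "sqaatbllxwru": "salw".

salw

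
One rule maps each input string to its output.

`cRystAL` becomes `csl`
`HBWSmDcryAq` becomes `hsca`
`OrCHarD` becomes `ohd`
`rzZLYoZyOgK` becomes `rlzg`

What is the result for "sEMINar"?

Rule — keep one character in every 3, starting at position 1 (positions 1st, 4th, 7th, ...), then convert every letter to lowercase.
On "sEMINar" that produces "sir".

sir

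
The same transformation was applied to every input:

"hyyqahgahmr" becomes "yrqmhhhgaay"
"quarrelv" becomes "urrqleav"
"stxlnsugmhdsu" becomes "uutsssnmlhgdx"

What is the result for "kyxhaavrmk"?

xvrmkkhaay

What's happening: sort the characters into reverse alphabetical order, then move the first character to the end.
On "kyxhaavrmk": the first step gives "yxvrmkkhaa", and the second then gives "xvrmkkhaay".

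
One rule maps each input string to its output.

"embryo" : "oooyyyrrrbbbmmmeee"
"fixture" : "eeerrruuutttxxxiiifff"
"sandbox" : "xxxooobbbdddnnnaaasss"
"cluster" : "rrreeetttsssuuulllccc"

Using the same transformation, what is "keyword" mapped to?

What's happening: reverse the string, then repeat every character 3 times.
Doing the same to "keyword": "dddrrrooowwwyyyeeekkk".

dddrrrooowwwyyyeeekkk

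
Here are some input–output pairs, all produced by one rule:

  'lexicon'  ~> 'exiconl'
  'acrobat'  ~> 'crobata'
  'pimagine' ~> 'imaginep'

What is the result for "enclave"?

Each output is the input with this applied: move the first character to the end.
Doing the same to "enclave": "nclavee".

nclavee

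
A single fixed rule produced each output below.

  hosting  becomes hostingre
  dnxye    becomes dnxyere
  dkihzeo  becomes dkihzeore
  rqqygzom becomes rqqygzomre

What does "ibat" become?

ibatre

What's happening: append "re".
Applying that to "ibat" gives "ibatre".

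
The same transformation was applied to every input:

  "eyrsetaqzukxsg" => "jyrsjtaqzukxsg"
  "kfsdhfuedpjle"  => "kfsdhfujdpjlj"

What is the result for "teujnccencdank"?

The pattern: replace every "e" with "j".
On "teujnccencdank" that produces "tjujnccjncdank".

tjujnccjncdank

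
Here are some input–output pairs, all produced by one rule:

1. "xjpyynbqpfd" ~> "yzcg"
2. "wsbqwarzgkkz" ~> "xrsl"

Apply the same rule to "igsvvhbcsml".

jwcn

The pattern: shift every letter 1 place forward in the alphabet (wrapping around), then keep one character in every 3, starting at position 1 (positions 1st, 4th, 7th, ...).
On "igsvvhbcsml": the first step gives "jhtwwicdtnm", and the second then gives "jwcn".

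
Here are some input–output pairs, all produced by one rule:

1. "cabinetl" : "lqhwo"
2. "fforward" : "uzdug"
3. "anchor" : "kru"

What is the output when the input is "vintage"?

What's happening: delete the first 3 characters, then shift every letter 3 places forward in the alphabet (wrapping around).
On "vintage" that produces "wdjh".

wdjh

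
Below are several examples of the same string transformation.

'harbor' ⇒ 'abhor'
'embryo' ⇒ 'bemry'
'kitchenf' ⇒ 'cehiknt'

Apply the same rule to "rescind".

What's happening: delete the last character, then sort the characters into alphabetical order.
On "rescind": the first step gives "rescin", and the second then gives "ceinrs".

ceinrs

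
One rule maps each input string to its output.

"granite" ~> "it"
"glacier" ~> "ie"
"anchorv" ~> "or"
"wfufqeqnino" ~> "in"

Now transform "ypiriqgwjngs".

Each output is the input with this applied: move the last 3 characters to the front (rotate right by 3), then keep only the first 2 characters.
"ypiriqgwjngs" → "ngsypiriqgwj" → "ng".

ng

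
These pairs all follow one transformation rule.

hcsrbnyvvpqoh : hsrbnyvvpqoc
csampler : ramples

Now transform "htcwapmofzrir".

The pattern: delete the first character, then swap the first and last characters.
For "htcwapmofzrir", step one produces "tcwapmofzrir"; step two turns that into "rcwapmofzrit".

rcwapmofzrit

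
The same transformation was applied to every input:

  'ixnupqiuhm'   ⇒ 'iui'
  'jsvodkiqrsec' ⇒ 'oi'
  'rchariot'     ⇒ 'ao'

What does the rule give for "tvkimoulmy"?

iu

Each output is the input with this applied: keep one character in every 3, starting at position 1 (positions 1st, 4th, 7th, ...), then keep only the vowels.
Working it through for "tvkimoulmy": intermediate "tiuy", final "iu".
(Check on "ixnupqiuhm": → "iuim" → "iui" ✓)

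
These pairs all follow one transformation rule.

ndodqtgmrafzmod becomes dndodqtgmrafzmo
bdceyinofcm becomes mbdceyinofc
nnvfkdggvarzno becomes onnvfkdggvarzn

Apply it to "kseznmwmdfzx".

xkseznmwmdfz

Rule — move the last character to the front.
So "kseznmwmdfzx" becomes "xkseznmwmdfz".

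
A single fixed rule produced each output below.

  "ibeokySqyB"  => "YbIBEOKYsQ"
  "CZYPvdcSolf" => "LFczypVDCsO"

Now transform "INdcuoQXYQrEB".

In each case the input is transformed by: move the last 2 characters to the front (rotate right by 2), then flip the case of every letter.
Starting from "INdcuoQXYQrEB": after the first operation, "EBINdcuoQXYQr"; after the second, "ebinDCUOqxyqR".

ebinDCUOqxyqR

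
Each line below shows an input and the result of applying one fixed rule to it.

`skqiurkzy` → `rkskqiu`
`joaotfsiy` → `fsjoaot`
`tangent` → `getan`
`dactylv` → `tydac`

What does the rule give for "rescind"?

In each case the input is transformed by: delete the last 2 characters, then move the last 2 characters to the front (rotate right by 2).
On "rescind": the first step gives "resci", and the second then gives "cires".

cires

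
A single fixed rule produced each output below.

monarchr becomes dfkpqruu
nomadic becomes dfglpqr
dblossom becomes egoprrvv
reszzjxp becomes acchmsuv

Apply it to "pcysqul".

What's happening: shift every letter 3 places forward in the alphabet (wrapping around), then sort the characters into alphabetical order.
"pcysqul" → "sfbvtxo" → "bfostvx".

bfostvx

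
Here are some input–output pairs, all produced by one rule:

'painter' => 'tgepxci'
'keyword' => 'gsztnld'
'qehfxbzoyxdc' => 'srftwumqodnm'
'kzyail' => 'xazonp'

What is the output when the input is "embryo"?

ndtbqg

The transformation: shift every letter 11 places backward in the alphabet (wrapping around), then move the last 2 characters to the front (rotate right by 2).
Working it through for "embryo": intermediate "tbqgnd", final "ndtbqg".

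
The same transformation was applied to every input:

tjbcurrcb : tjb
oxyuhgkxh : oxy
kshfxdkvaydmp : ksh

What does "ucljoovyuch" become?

ucl

The pattern: keep only the first 3 characters.
Doing the same to "ucljoovyuch": "ucl".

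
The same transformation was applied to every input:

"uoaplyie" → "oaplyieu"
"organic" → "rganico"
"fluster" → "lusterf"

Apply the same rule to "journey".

The transformation: move the first character to the end.
Applying that to "journey" gives "ourneyj".

ourneyj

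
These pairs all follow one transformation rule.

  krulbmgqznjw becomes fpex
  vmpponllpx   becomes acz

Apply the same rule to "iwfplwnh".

kzv

The rule is to keep one character in every 3, starting at position 2 (positions 2nd, 5th, 8th, ...), then shift every letter 12 places backward in the alphabet (wrapping around).
On "iwfplwnh": the first step gives "wlh", and the second then gives "kzv".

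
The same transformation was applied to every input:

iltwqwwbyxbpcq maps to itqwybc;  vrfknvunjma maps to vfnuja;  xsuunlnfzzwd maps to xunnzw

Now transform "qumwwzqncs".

What's happening: keep every other character starting from the first (positions 1st, 3rd, 5th, ...).
On "qumwwzqncs" that produces "qmwqc".

qmwqc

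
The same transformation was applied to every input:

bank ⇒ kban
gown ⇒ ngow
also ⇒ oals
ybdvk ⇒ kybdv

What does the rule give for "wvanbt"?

The transformation: move the last character to the front.
Applying that to "wvanbt" gives "twvanb".

twvanb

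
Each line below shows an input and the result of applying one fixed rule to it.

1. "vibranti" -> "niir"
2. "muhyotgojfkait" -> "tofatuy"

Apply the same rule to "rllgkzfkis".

zkslg

In each case the input is transformed by: keep every other character starting from the second (positions 2nd, 4th, 6th, ...), then move the first 2 characters to the end (rotate left by 2).
Starting from "rllgkzfkis": after the first operation, "lgzks"; after the second, "zkslg".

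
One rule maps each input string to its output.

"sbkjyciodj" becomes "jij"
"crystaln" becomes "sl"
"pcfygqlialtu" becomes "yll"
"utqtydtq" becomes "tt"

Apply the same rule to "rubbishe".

bh

The transformation: delete the first character, then keep one character in every 3, starting at position 3 (positions 3rd, 6th, 9th, ...).
Starting from "rubbishe": after the first operation, "ubbishe"; after the second, "bh".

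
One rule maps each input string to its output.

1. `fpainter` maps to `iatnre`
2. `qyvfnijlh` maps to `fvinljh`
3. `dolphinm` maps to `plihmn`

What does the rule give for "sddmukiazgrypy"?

Each output is the input with this applied: delete the first 2 characters, then swap each adjacent pair of characters (1↔2, 3↔4, ...).
"sddmukiazgrypy" → "dmukiazgrypy" → "mdkuaigzyryp".

mdkuaigzyryp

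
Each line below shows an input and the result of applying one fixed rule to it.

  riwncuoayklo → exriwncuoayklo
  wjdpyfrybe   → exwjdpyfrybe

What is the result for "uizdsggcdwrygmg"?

The rule is to prepend "ex".
Applying that to "uizdsggcdwrygmg" gives "exuizdsggcdwrygmg".

exuizdsggcdwrygmg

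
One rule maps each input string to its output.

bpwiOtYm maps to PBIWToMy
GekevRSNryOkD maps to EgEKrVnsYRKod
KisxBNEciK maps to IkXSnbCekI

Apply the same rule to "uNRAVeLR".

nUarEvrl

Each output is the input with this applied: swap each adjacent pair of characters (1↔2, 3↔4, ...), then flip the case of every letter.
"uNRAVeLR" → "NuAReVRL" → "nUarEvrl".
(Check on "GekevRSNryOkD": → "eGekRvNSyrkOD" → "EgEKrVnsYRKod" ✓)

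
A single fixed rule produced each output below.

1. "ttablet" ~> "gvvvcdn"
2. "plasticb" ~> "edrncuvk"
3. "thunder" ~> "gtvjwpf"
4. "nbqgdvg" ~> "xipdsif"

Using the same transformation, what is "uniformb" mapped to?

odwpkhqt

Each output is the input with this applied: move the last 2 characters to the front (rotate right by 2), then shift every letter 2 places forward in the alphabet (wrapping around).
Working it through for "uniformb": intermediate "mbunifor", final "odwpkhqt".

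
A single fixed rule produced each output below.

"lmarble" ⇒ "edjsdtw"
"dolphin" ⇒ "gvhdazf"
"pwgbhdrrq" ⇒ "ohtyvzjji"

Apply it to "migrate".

The rule is to shift every letter 8 places backward in the alphabet (wrapping around), then swap each adjacent pair of characters (1↔2, 3↔4, ...).
Applying that to "migrate" gives "aejylsw".

aejylsw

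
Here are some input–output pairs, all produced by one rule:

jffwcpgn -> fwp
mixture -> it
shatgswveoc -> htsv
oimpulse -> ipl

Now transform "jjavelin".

In each case the input is transformed by: keep every other character starting from the second (positions 2nd, 4th, 6th, ...), then delete the last character.
Starting from "jjavelin": after the first operation, "jvln"; after the second, "jvl".

jvl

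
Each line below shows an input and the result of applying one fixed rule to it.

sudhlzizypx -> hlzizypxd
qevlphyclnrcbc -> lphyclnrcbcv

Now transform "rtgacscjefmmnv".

In each case the input is transformed by: delete the first 2 characters, then move the first character to the end.
Doing the same to "rtgacscjefmmnv": "acscjefmmnvg".

acscjefmmnvg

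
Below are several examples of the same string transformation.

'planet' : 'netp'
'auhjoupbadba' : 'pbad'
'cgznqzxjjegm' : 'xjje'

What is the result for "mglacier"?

Rule — swap the front and back halves of the string, then keep only the first 4 characters.
On "mglacier": the first step gives "ciermgla", and the second then gives "cier".

cier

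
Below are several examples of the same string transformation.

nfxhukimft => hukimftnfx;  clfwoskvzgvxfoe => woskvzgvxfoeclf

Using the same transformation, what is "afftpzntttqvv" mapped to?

Rule — move the first 3 characters to the end (rotate left by 3).
"afftpzntttqvv" → "tpzntttqvvaff".

tpzntttqvvaff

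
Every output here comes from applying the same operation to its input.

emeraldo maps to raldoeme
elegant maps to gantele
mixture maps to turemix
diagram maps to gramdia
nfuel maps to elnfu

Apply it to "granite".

nitegra

Looking at the pairs, the operation is to move the first 3 characters to the end (rotate left by 3).
For "granite" the result is "nitegra".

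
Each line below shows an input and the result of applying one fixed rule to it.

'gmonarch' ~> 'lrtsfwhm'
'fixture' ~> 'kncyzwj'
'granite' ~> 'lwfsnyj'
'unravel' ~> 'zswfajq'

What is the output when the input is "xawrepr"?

The pattern: shift every letter 5 places forward in the alphabet (wrapping around).
Applying that to "xawrepr" gives "cfbwjuw".

cfbwjuw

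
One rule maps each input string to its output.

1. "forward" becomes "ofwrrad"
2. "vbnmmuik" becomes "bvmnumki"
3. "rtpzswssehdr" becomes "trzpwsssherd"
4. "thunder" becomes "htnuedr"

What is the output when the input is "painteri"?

What's happening: swap each adjacent pair of characters (1↔2, 3↔4, ...).
Doing the same to "painteri": "apnietir".

apnietir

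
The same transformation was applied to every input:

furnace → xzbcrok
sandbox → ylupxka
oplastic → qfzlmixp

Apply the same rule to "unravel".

sbirkox

The rule is to move the last 3 characters to the front (rotate right by 3), then shift every letter 3 places backward in the alphabet (wrapping around).
So "unravel" becomes "sbirkox".
(Check on "sandbox": → "boxsand" → "ylupxka" ✓)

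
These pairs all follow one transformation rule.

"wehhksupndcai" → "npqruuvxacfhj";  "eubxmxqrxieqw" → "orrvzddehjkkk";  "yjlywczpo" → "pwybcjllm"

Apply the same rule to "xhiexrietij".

rruvvvwegkk

The pattern: sort the characters into alphabetical order, then shift every letter 13 places forward in the alphabet (wrapping around) — i.e. ROT13.
For "xhiexrietij", step one produces "eehiiijrtxx"; step two turns that into "rruvvvwegkk".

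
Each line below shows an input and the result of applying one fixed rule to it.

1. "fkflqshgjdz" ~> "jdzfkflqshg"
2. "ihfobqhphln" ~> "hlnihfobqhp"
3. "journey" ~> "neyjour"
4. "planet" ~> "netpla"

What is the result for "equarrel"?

relequar

The pattern: move the last 3 characters to the front (rotate right by 3).
So "equarrel" becomes "relequar".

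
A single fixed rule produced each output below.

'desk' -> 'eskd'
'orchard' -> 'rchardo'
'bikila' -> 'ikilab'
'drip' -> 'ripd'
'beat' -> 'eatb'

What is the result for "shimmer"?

himmers

What's happening: move the first character to the end.
"shimmer" → "himmers".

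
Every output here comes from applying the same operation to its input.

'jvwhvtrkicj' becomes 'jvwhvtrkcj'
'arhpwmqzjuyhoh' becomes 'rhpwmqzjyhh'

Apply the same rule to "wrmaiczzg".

The pattern: remove every vowel.
"wrmaiczzg" → "wrmczzg".

wrmczzg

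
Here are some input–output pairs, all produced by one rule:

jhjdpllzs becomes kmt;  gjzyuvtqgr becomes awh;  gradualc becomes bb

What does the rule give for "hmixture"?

jv

What's happening: keep one character in every 3, starting at position 3 (positions 3rd, 6th, 9th, ...), then shift every letter 1 place forward in the alphabet (wrapping around).
On "hmixture" that produces "jv".
(Check on "gradualc": → "aa" → "bb" ✓)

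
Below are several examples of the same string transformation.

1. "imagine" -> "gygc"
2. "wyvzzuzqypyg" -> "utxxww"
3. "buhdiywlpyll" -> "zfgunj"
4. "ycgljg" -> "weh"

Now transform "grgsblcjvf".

eezat

Each output is the input with this applied: shift every letter 2 places backward in the alphabet (wrapping around), then keep every other character starting from the first (positions 1st, 3rd, 5th, ...).
For "grgsblcjvf", step one produces "epeqzjahtd"; step two turns that into "eezat".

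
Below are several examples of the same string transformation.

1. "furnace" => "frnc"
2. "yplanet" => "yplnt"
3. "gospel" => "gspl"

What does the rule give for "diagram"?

The rule is to remove every vowel.
Doing the same to "diagram": "dgrm".

dgrm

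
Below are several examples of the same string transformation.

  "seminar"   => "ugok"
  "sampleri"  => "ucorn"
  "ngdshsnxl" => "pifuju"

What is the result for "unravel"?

The transformation: delete the last 3 characters, then shift every letter 2 places forward in the alphabet (wrapping around).
Doing the same to "unravel": "wptc".

wptc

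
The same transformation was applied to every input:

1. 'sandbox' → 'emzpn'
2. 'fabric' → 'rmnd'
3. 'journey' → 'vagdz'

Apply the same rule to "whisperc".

Rule — shift every letter 12 places forward in the alphabet (wrapping around), then delete the last 2 characters.
"whisperc" → "ituebqdo" → "ituebq".

ituebq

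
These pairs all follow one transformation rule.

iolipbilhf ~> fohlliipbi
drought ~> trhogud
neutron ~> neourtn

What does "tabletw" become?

watbelt

The pattern: take characters alternately from the front and the back (1st, last, 2nd, 2nd-last, ...), then move the first character to the end.
Working it through for "tabletw": intermediate "twatbel", final "watbelt".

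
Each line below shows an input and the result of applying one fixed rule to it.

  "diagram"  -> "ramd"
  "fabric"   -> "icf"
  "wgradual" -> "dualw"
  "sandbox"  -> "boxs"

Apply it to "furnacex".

acexf

The pattern: move the first character to the end, then delete the first 3 characters.
Starting from "furnacex": after the first operation, "urnacexf"; after the second, "acexf".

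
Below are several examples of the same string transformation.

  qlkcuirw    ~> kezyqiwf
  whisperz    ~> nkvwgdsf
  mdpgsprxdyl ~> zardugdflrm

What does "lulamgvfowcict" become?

The transformation: shift every letter 12 places backward in the alphabet (wrapping around), then move the last character to the front.
Doing the same to "lulamgvfowcict": "hzizoaujtckqwq".

hzizoaujtckqwq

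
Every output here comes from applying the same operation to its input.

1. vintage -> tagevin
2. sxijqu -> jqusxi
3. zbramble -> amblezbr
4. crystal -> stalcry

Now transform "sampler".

In each case the input is transformed by: move the first 3 characters to the end (rotate left by 3).
"sampler" → "plersam".

plersam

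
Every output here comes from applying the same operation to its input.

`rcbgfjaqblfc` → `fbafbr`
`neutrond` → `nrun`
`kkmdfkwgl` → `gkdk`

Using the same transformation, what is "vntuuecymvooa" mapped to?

Each output is the input with this applied: reverse the string, then keep every other character starting from the second (positions 2nd, 4th, 6th, ...).
"vntuuecymvooa" → "aoovmyceuutnv" → "ovyeun".
(Check on "kkmdfkwgl": → "lgwkfdmkk" → "gkdk" ✓)

ovyeun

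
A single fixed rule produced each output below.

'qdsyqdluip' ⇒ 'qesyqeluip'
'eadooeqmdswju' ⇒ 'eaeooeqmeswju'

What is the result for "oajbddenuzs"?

oajbeeenuzs

Rule — replace every "d" with "e".
Doing the same to "oajbddenuzs": "oajbeeenuzs".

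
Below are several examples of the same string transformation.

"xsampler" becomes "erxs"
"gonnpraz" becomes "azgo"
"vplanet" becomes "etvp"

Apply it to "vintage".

Each output is the input with this applied: move the first 2 characters to the end (rotate left by 2), then keep only the last 4 characters.
Applying both steps to "vintage": "ntagevi", then "gevi".
(Check on "xsampler": → "amplerxs" → "erxs" ✓)

gevi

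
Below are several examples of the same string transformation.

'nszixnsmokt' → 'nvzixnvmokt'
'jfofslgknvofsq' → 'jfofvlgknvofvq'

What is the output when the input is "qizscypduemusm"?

qizvcypduemuvm

Rule — replace every "s" with "v".
Doing the same to "qizscypduemusm": "qizvcypduemuvm".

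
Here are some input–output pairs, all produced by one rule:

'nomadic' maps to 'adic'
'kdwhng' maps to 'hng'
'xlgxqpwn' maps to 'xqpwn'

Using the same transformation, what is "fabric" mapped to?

ric

The pattern: delete the first 3 characters.
Doing the same to "fabric": "ric".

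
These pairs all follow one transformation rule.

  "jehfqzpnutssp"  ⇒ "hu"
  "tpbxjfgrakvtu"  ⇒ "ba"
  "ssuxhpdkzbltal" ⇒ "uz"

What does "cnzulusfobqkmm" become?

What's happening: keep every other character starting from the first (positions 1st, 3rd, 5th, ...), then keep one character in every 3, starting at position 2 (positions 2nd, 5th, 8th, ...).
For "cnzulusfobqkmm", step one produces "czlsoqm"; step two turns that into "zo".

zo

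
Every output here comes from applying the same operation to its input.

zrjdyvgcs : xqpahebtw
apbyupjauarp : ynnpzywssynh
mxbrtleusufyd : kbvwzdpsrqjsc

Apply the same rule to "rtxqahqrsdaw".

Looking at the pairs, the operation is to take characters alternately from the front and the back (1st, last, 2nd, 2nd-last, ...), then shift every letter 2 places backward in the alphabet (wrapping around).
Working it through for "rtxqahqrsdaw": intermediate "rwtaxdqsarhq", final "puryvboqypfo".

puryvboqypfo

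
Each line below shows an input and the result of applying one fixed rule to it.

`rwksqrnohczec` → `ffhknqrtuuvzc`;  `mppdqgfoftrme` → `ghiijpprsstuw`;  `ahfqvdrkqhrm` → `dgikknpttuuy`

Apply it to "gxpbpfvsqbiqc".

Each output is the input with this applied: sort the characters into alphabetical order, then shift every letter 3 places forward in the alphabet (wrapping around).
For "gxpbpfvsqbiqc" the result is "eefijlssttvya".

eefijlssttvya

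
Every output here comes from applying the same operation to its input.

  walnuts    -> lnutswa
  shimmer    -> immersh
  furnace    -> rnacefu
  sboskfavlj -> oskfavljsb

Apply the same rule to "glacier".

aciergl

The pattern: move the first 2 characters to the end (rotate left by 2).
"glacier" → "aciergl".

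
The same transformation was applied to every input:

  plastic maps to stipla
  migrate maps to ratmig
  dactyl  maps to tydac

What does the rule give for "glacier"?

In each case the input is transformed by: delete the last character, then move the first 3 characters to the end (rotate left by 3).
Working it through for "glacier": intermediate "glacie", final "ciegla".

ciegla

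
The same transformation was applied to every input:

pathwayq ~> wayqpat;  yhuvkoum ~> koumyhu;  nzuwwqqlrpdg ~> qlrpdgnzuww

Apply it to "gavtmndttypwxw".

Looking at the pairs, the operation is to swap the front and back halves of the string, then delete the last character.
"gavtmndttypwxw" → "ttypwxwgavtmn".

ttypwxwgavtmn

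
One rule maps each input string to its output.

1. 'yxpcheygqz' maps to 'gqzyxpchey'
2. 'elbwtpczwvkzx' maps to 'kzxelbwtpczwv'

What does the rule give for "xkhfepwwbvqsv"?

Looking at the pairs, the operation is to move the last 3 characters to the front (rotate right by 3).
"xkhfepwwbvqsv" → "qsvxkhfepwwbv".

qsvxkhfepwwbv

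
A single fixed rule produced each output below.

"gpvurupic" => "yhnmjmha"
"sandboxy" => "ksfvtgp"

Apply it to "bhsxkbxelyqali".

The rule is to shift every letter 8 places backward in the alphabet (wrapping around), then delete the last character.
"bhsxkbxelyqali" → "tzkpctpwdqisd".
(Check on "sandboxy": → "ksfvtgpq" → "ksfvtgp" ✓)

tzkpctpwdqisd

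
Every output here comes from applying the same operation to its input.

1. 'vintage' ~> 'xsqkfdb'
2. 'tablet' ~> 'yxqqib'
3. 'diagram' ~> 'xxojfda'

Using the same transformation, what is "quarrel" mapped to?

xroonib

Looking at the pairs, the operation is to shift every letter 3 places backward in the alphabet (wrapping around), then sort the characters into reverse alphabetical order.
Working it through for "quarrel": intermediate "nrxoobi", final "xroonib".
(Check on "tablet": → "qxyibq" → "yxqqib" ✓)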